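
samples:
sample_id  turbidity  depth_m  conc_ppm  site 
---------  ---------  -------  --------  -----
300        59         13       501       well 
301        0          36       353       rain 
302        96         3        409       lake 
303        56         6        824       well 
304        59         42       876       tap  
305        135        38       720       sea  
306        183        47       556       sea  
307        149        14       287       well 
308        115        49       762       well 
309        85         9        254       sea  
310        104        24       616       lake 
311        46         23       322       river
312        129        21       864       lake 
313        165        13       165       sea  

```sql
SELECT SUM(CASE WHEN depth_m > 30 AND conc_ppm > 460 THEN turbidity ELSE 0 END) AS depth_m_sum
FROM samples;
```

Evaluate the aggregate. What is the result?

sample_id=300: ✗
sample_id=301: ✗
sample_id=302: ✗
sample_id=303: ✗
sample_id=304: ✓ → 59
sample_id=305: ✓ → 135
sample_id=306: ✓ → 183
sample_id=307: ✗
sample_id=308: ✓ → 115
sample_id=309: ✗
sample_id=310: ✗
sample_id=311: ✗
sample_id=312: ✗
sample_id=313: ✗
depth_m_sum = 59 + 135 + 183 + 115 = 492

492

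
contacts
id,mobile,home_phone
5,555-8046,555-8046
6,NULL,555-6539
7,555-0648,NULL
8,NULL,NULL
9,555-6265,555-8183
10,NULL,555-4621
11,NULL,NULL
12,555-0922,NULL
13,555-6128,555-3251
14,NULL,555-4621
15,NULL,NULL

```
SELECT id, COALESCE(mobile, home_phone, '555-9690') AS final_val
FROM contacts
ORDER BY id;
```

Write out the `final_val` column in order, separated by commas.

555-8046, 555-6539, 555-0648, 555-9690, 555-6265, 555-4621, 555-9690, 555-0922, 555-6128, 555-4621, 555-9690

id=5: mobile=555-8046 → 555-8046
id=6: mobile=NULL, home_phone=555-6539 → 555-6539
id=7: mobile=555-0648 → 555-0648
id=8: mobile=NULL, home_phone=NULL, → literal 555-9690 → 555-9690
id=9: mobile=555-6265 → 555-6265
id=10: mobile=NULL, home_phone=555-4621 → 555-4621
id=11: mobile=NULL, home_phone=NULL, → literal 555-9690 → 555-9690
id=12: mobile=555-0922 → 555-0922
id=13: mobile=555-6128 → 555-6128
id=14: mobile=NULL, home_phone=555-4621 → 555-4621
id=15: mobile=NULL, home_phone=NULL, → literal 555-9690 → 555-9690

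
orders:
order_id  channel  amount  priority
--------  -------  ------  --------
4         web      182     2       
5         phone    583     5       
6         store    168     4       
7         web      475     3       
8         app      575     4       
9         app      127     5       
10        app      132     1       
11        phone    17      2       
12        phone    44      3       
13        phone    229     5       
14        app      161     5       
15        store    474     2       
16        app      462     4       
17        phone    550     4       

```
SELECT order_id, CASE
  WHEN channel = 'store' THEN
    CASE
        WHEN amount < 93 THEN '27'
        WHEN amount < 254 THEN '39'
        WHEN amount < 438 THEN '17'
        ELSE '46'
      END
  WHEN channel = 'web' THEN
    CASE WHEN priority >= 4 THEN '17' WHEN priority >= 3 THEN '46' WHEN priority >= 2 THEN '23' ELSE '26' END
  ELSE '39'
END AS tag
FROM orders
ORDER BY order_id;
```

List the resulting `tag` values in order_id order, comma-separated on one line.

order_id=4: channel='web' → inner[priority >= 2] → 23
order_id=5: channel='phone' → outer ELSE → 39
order_id=6: channel='store' → inner[amount < 254] → 39
order_id=7: channel='web' → inner[priority >= 3] → 46
order_id=8: channel='app' → outer ELSE → 39
order_id=9: channel='app' → outer ELSE → 39
order_id=10: channel='app' → outer ELSE → 39
order_id=11: channel='phone' → outer ELSE → 39
order_id=12: channel='phone' → outer ELSE → 39
order_id=13: channel='phone' → outer ELSE → 39
order_id=14: channel='app' → outer ELSE → 39
order_id=15: channel='store' → inner[ELSE] → 46
order_id=16: channel='app' → outer ELSE → 39
order_id=17: channel='phone' → outer ELSE → 39

23, 39, 39, 46, 39, 39, 39, 39, 39, 39, 39, 46, 39, 39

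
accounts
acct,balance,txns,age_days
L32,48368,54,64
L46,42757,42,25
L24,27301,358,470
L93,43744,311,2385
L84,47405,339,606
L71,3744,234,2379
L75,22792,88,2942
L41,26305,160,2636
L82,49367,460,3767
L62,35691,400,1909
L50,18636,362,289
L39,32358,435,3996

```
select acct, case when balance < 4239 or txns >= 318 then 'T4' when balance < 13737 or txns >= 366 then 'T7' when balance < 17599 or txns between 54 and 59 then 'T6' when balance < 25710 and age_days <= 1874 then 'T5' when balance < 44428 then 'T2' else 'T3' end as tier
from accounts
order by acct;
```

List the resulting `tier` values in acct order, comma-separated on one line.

acct=L24: balance < 4239 or txns >= 318 → T4
acct=L32: balance < 17599 or txns between 54 and 59 → T6
acct=L39: balance < 4239 or txns >= 318 → T4
acct=L41: balance < 44428 → T2
acct=L46: balance < 44428 → T2
acct=L50: balance < 4239 or txns >= 318 → T4
acct=L62: balance < 4239 or txns >= 318 → T4
acct=L71: balance < 4239 or txns >= 318 → T4
acct=L75: balance < 44428 → T2
acct=L82: balance < 4239 or txns >= 318 → T4
acct=L84: balance < 4239 or txns >= 318 → T4
acct=L93: balance < 44428 → T2

T4, T6, T4, T2, T2, T4, T4, T4, T2, T4, T4, T2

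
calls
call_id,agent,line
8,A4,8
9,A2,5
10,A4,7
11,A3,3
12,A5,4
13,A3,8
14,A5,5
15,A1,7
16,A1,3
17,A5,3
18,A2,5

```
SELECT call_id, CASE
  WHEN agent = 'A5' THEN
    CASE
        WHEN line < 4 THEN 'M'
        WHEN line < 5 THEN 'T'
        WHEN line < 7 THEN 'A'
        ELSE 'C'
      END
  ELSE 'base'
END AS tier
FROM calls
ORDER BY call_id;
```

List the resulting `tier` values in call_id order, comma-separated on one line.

call_id=8: agent='A4' → outer ELSE → base
call_id=9: agent='A2' → outer ELSE → base
call_id=10: agent='A4' → outer ELSE → base
call_id=11: agent='A3' → outer ELSE → base
call_id=12: agent='A5' → inner[line < 5] → T
call_id=13: agent='A3' → outer ELSE → base
call_id=14: agent='A5' → inner[line < 7] → A
call_id=15: agent='A1' → outer ELSE → base
call_id=16: agent='A1' → outer ELSE → base
call_id=17: agent='A5' → inner[line < 4] → M
call_id=18: agent='A2' → outer ELSE → base

base, base, base, base, T, base, A, base, base, M, base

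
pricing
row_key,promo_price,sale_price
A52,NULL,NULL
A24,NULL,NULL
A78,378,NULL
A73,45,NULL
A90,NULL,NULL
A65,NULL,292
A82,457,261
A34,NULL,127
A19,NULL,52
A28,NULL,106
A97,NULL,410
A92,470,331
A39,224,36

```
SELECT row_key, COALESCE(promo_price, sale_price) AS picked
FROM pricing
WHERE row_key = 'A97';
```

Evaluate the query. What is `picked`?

410

row_key = A97: promo_price=NULL, sale_price=410.
promo_price=NULL, sale_price=410 → 410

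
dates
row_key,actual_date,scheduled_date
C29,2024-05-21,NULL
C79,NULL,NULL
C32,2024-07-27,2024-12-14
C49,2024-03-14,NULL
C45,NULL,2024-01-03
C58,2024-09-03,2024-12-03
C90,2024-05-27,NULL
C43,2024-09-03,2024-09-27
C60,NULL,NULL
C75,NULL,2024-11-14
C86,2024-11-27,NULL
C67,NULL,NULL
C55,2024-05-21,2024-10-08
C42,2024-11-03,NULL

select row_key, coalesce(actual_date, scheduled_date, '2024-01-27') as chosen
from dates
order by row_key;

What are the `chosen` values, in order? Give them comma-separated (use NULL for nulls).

row_key=C29: actual_date=2024-05-21 → 2024-05-21
row_key=C32: actual_date=2024-07-27 → 2024-07-27
row_key=C42: actual_date=2024-11-03 → 2024-11-03
row_key=C43: actual_date=2024-09-03 → 2024-09-03
row_key=C45: actual_date=NULL, scheduled_date=2024-01-03 → 2024-01-03
row_key=C49: actual_date=2024-03-14 → 2024-03-14
row_key=C55: actual_date=2024-05-21 → 2024-05-21
row_key=C58: actual_date=2024-09-03 → 2024-09-03
row_key=C60: actual_date=NULL, scheduled_date=NULL, → literal 2024-01-27 → 2024-01-27
row_key=C67: actual_date=NULL, scheduled_date=NULL, → literal 2024-01-27 → 2024-01-27
row_key=C75: actual_date=NULL, scheduled_date=2024-11-14 → 2024-11-14
row_key=C79: actual_date=NULL, scheduled_date=NULL, → literal 2024-01-27 → 2024-01-27
row_key=C86: actual_date=2024-11-27 → 2024-11-27
row_key=C90: actual_date=2024-05-27 → 2024-05-27

2024-05-21, 2024-07-27, 2024-11-03, 2024-09-03, 2024-01-03, 2024-03-14, 2024-05-21, 2024-09-03, 2024-01-27, 2024-01-27, 2024-11-14, 2024-01-27, 2024-11-27, 2024-05-27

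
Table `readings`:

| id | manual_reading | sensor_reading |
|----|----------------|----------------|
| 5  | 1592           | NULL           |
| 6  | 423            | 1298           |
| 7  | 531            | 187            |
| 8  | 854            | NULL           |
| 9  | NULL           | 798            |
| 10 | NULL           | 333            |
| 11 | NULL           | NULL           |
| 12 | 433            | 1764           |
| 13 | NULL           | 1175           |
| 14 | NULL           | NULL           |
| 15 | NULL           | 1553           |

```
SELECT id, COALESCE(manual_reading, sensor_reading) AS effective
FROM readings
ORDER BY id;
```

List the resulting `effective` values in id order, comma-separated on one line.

id=5: manual_reading=1592 → 1592
id=6: manual_reading=423 → 423
id=7: manual_reading=531 → 531
id=8: manual_reading=854 → 854
id=9: manual_reading=NULL, sensor_reading=798 → 798
id=10: manual_reading=NULL, sensor_reading=333 → 333
id=11: manual_reading=NULL, sensor_reading=NULL (all NULL) → NULL
id=12: manual_reading=433 → 433
id=13: manual_reading=NULL, sensor_reading=1175 → 1175
id=14: manual_reading=NULL, sensor_reading=NULL (all NULL) → NULL
id=15: manual_reading=NULL, sensor_reading=1553 → 1553

1592, 423, 531, 854, 798, 333, NULL, 433, 1175, NULL, 1553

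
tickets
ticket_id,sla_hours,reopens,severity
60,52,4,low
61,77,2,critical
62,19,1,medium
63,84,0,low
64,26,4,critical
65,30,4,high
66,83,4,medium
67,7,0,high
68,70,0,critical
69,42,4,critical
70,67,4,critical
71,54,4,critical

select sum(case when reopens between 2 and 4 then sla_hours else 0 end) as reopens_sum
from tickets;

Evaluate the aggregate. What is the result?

ticket_id=60: ✓ → 52
ticket_id=61: ✓ → 77
ticket_id=62: ✗
ticket_id=63: ✗
ticket_id=64: ✓ → 26
ticket_id=65: ✓ → 30
ticket_id=66: ✓ → 83
ticket_id=67: ✗
ticket_id=68: ✗
ticket_id=69: ✓ → 42
ticket_id=70: ✓ → 67
ticket_id=71: ✓ → 54
reopens_sum = 52 + 77 + 26 + 30 + 83 + 42 + 67 + 54 = 431

431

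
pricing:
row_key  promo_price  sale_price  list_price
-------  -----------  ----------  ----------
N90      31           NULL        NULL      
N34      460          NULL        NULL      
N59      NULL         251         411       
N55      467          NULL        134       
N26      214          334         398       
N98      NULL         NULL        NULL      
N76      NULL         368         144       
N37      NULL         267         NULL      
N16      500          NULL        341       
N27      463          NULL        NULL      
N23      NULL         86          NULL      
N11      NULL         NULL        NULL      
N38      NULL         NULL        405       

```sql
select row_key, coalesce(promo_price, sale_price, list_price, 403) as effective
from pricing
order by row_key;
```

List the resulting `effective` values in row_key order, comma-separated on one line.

403, 500, 86, 214, 463, 460, 267, 405, 467, 251, 368, 31, 403

row_key=N11: promo_price=NULL, sale_price=NULL, list_price=NULL, → literal 403 → 403
row_key=N16: promo_price=500 → 500
row_key=N23: promo_price=NULL, sale_price=86 → 86
row_key=N26: promo_price=214 → 214
row_key=N27: promo_price=463 → 463
row_key=N34: promo_price=460 → 460
row_key=N37: promo_price=NULL, sale_price=267 → 267
row_key=N38: promo_price=NULL, sale_price=NULL, list_price=405 → 405
row_key=N55: promo_price=467 → 467
row_key=N59: promo_price=NULL, sale_price=251 → 251
row_key=N76: promo_price=NULL, sale_price=368 → 368
row_key=N90: promo_price=31 → 31
row_key=N98: promo_price=NULL, sale_price=NULL, list_price=NULL, → literal 403 → 403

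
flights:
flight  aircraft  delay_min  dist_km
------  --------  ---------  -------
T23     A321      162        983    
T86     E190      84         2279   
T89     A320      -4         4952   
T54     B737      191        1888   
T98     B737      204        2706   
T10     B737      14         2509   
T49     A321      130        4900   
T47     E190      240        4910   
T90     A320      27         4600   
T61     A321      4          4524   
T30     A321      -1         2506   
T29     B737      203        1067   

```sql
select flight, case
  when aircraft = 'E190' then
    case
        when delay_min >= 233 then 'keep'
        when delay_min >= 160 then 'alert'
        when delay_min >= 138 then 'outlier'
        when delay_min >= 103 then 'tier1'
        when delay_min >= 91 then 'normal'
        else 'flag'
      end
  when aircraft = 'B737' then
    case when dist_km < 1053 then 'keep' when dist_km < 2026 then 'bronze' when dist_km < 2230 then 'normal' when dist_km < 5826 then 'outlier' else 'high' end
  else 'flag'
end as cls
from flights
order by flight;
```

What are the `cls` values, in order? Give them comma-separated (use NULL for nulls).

flight=T10: aircraft='B737' → inner[dist_km < 5826] → outlier
flight=T23: aircraft='A321' → outer ELSE → flag
flight=T29: aircraft='B737' → inner[dist_km < 2026] → bronze
flight=T30: aircraft='A321' → outer ELSE → flag
flight=T47: aircraft='E190' → inner[delay_min >= 233] → keep
flight=T49: aircraft='A321' → outer ELSE → flag
flight=T54: aircraft='B737' → inner[dist_km < 2026] → bronze
flight=T61: aircraft='A321' → outer ELSE → flag
flight=T86: aircraft='E190' → inner[ELSE] → flag
flight=T89: aircraft='A320' → outer ELSE → flag
flight=T90: aircraft='A320' → outer ELSE → flag
flight=T98: aircraft='B737' → inner[dist_km < 5826] → outlier

outlier, flag, bronze, flag, keep, flag, bronze, flag, flag, flag, flag, outlier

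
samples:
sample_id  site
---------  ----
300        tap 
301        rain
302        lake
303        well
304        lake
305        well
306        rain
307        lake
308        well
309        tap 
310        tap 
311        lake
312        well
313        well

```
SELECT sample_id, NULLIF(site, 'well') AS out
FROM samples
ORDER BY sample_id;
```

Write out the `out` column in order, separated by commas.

tap, rain, lake, NULL, lake, NULL, rain, lake, NULL, tap, tap, lake, NULL, NULL

sample_id=300: site=tap vs well: differ → tap
sample_id=301: site=rain vs well: differ → rain
sample_id=302: site=lake vs well: differ → lake
sample_id=303: site=well vs well: equal → NULL
sample_id=304: site=lake vs well: differ → lake
sample_id=305: site=well vs well: equal → NULL
sample_id=306: site=rain vs well: differ → rain
sample_id=307: site=lake vs well: differ → lake
sample_id=308: site=well vs well: equal → NULL
sample_id=309: site=tap vs well: differ → tap
sample_id=310: site=tap vs well: differ → tap
sample_id=311: site=lake vs well: differ → lake
sample_id=312: site=well vs well: equal → NULL
sample_id=313: site=well vs well: equal → NULL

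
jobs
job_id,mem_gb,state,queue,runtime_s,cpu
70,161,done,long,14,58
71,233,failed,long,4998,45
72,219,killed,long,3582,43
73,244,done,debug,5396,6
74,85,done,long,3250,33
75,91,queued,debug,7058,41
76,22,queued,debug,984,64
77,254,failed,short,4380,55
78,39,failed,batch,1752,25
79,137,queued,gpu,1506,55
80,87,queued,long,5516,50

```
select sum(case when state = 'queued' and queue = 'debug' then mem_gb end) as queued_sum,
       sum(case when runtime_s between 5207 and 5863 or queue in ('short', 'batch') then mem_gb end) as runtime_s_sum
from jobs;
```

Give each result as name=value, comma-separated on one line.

[queued_sum: state = 'queued' and queue = 'debug']
job_id=70: ✗
job_id=71: ✗
job_id=72: ✗
job_id=73: ✗
job_id=74: ✗
job_id=75: ✓ → 91
job_id=76: ✓ → 22
job_id=77: ✗
job_id=78: ✗
job_id=79: ✗
job_id=80: ✗
queued_sum = 91 + 22 = 113
—
[runtime_s_sum: runtime_s between 5207 and 5863 or queue in ('short', 'batch')]
job_id=70: ✗
job_id=71: ✗
job_id=72: ✗
job_id=73: ✓ → 244
job_id=74: ✗
job_id=75: ✗
job_id=76: ✗
job_id=77: ✓ → 254
job_id=78: ✓ → 39
job_id=79: ✗
job_id=80: ✓ → 87
runtime_s_sum = 244 + 254 + 39 + 87 = 624

queued_sum=113, runtime_s_sum=624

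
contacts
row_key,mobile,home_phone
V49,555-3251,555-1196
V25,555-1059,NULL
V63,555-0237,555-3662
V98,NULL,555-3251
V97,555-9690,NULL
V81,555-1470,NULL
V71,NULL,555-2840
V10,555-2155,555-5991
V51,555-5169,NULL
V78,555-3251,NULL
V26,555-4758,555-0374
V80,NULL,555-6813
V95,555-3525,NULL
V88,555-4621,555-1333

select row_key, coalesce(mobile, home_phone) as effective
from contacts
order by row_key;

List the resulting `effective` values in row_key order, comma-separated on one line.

row_key=V10: mobile=555-2155 → 555-2155
row_key=V25: mobile=555-1059 → 555-1059
row_key=V26: mobile=555-4758 → 555-4758
row_key=V49: mobile=555-3251 → 555-3251
row_key=V51: mobile=555-5169 → 555-5169
row_key=V63: mobile=555-0237 → 555-0237
row_key=V71: mobile=NULL, home_phone=555-2840 → 555-2840
row_key=V78: mobile=555-3251 → 555-3251
row_key=V80: mobile=NULL, home_phone=555-6813 → 555-6813
row_key=V81: mobile=555-1470 → 555-1470
row_key=V88: mobile=555-4621 → 555-4621
row_key=V95: mobile=555-3525 → 555-3525
row_key=V97: mobile=555-9690 → 555-9690
row_key=V98: mobile=NULL, home_phone=555-3251 → 555-3251

555-2155, 555-1059, 555-4758, 555-3251, 555-5169, 555-0237, 555-2840, 555-3251, 555-6813, 555-1470, 555-4621, 555-3525, 555-9690, 555-3251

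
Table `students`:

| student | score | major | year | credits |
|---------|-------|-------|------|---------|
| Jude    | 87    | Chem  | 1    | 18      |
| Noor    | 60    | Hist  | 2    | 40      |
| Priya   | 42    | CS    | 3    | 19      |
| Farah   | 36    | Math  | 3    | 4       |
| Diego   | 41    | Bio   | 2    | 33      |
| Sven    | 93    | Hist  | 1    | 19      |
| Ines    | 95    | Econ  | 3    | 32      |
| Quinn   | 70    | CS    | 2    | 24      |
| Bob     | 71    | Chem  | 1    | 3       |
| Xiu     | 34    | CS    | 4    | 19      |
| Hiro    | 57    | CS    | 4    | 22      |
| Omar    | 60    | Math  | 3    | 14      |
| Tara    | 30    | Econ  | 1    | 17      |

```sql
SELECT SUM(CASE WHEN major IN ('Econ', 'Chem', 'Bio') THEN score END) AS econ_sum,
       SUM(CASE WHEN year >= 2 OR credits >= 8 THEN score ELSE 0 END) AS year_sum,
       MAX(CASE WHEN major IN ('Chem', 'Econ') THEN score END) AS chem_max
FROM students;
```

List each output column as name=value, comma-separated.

econ_sum=324, year_sum=705, chem_max=95

[econ_sum: major IN ('Econ', 'Chem', 'Bio')]
student=Jude: ✓ → 87
student=Noor: ✗
student=Priya: ✗
student=Farah: ✗
student=Diego: ✓ → 41
student=Sven: ✗
student=Ines: ✓ → 95
student=Quinn: ✗
student=Bob: ✓ → 71
student=Xiu: ✗
student=Hiro: ✗
student=Omar: ✗
student=Tara: ✓ → 30
econ_sum = 87 + 41 + 95 + 71 + 30 = 324
—
[year_sum: year >= 2 OR credits >= 8]
student=Jude: ✓ → 87
student=Noor: ✓ → 60
student=Priya: ✓ → 42
student=Farah: ✓ → 36
student=Diego: ✓ → 41
student=Sven: ✓ → 93
student=Ines: ✓ → 95
student=Quinn: ✓ → 70
student=Bob: ✗
student=Xiu: ✓ → 34
student=Hiro: ✓ → 57
student=Omar: ✓ → 60
student=Tara: ✓ → 30
year_sum = 87 + 60 + 42 + 36 + 41 + 93 + 95 + 70 + 34 + 57 + 60 + 30 = 705
—
[chem_max: major IN ('Chem', 'Econ')]
student=Jude: ✓ → 87
student=Noor: ✗
student=Priya: ✗
student=Farah: ✗
student=Diego: ✗
student=Sven: ✗
student=Ines: ✓ → 95
student=Quinn: ✗
student=Bob: ✓ → 71
student=Xiu: ✗
student=Hiro: ✗
student=Omar: ✗
student=Tara: ✓ → 30
chem_max = MAX(87, 95, 71, 30) = 95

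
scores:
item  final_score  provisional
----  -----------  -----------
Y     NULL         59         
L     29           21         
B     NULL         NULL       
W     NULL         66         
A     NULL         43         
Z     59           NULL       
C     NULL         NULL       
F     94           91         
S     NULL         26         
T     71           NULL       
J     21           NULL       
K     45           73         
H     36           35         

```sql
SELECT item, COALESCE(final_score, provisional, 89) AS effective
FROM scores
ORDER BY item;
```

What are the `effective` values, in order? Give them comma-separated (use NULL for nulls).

43, 89, 89, 94, 36, 21, 45, 29, 26, 71, 66, 59, 59

item=A: final_score=NULL, provisional=43 → 43
item=B: final_score=NULL, provisional=NULL, → literal 89 → 89
item=C: final_score=NULL, provisional=NULL, → literal 89 → 89
item=F: final_score=94 → 94
item=H: final_score=36 → 36
item=J: final_score=21 → 21
item=K: final_score=45 → 45
item=L: final_score=29 → 29
item=S: final_score=NULL, provisional=26 → 26
item=T: final_score=71 → 71
item=W: final_score=NULL, provisional=66 → 66
item=Y: final_score=NULL, provisional=59 → 59
item=Z: final_score=59 → 59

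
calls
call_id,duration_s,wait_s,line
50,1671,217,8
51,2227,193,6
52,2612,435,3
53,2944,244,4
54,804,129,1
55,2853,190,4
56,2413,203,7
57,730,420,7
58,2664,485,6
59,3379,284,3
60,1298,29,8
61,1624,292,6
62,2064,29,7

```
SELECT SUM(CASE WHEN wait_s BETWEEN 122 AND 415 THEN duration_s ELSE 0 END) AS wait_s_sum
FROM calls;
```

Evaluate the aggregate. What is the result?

17915

call_id=50: ✓ → 1671
call_id=51: ✓ → 2227
call_id=52: ✗
call_id=53: ✓ → 2944
call_id=54: ✓ → 804
call_id=55: ✓ → 2853
call_id=56: ✓ → 2413
call_id=57: ✗
call_id=58: ✗
call_id=59: ✓ → 3379
call_id=60: ✗
call_id=61: ✓ → 1624
call_id=62: ✗
wait_s_sum = 1671 + 2227 + 2944 + 804 + 2853 + 2413 + 3379 + 1624 = 17915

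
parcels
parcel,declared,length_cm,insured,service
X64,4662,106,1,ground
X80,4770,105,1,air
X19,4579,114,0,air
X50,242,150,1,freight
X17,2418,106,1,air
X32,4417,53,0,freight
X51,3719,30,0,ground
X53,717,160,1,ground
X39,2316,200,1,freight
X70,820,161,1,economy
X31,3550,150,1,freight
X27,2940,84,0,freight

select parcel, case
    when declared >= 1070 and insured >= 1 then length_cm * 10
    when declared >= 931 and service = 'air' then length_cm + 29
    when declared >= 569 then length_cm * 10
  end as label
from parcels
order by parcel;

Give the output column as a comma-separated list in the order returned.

1060, 143, 840, 1500, 530, 2000, NULL, 300, 1600, 1060, 1610, 1050

parcel=X17: declared >= 1070 and insured >= 1 → 1060
parcel=X19: declared >= 931 and service = 'air' → 143
parcel=X27: declared >= 569 → 840
parcel=X31: declared >= 1070 and insured >= 1 → 1500
parcel=X32: declared >= 569 → 530
parcel=X39: declared >= 1070 and insured >= 1 → 2000
parcel=X50: (no match → NULL) → NULL
parcel=X51: declared >= 569 → 300
parcel=X53: declared >= 569 → 1600
parcel=X64: declared >= 1070 and insured >= 1 → 1060
parcel=X70: declared >= 569 → 1610
parcel=X80: declared >= 1070 and insured >= 1 → 1050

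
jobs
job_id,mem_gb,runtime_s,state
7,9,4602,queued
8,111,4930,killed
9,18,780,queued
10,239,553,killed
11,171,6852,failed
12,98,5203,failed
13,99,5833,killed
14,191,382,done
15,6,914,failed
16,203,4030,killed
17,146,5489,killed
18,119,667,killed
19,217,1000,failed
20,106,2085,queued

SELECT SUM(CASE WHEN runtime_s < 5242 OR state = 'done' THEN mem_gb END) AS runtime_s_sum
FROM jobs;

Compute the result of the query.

job_id=7: ✓ → 9
job_id=8: ✓ → 111
job_id=9: ✓ → 18
job_id=10: ✓ → 239
job_id=11: ✗
job_id=12: ✓ → 98
job_id=13: ✗
job_id=14: ✓ → 191
job_id=15: ✓ → 6
job_id=16: ✓ → 203
job_id=17: ✗
job_id=18: ✓ → 119
job_id=19: ✓ → 217
job_id=20: ✓ → 106
runtime_s_sum = 9 + 111 + 18 + 239 + 98 + 191 + 6 + 203 + 119 + 217 + 106 = 1317

1317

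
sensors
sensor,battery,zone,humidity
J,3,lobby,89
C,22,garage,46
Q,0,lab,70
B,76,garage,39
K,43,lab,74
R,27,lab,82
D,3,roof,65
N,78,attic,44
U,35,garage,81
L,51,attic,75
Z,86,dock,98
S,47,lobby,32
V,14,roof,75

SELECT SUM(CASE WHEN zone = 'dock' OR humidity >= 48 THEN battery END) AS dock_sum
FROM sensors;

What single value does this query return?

262

sensor=J: ✓ → 3
sensor=C: ✗
sensor=Q: ✓ → 0
sensor=B: ✗
sensor=K: ✓ → 43
sensor=R: ✓ → 27
sensor=D: ✓ → 3
sensor=N: ✗
sensor=U: ✓ → 35
sensor=L: ✓ → 51
sensor=Z: ✓ → 86
sensor=S: ✗
sensor=V: ✓ → 14
dock_sum = 3 + 43 + 27 + 3 + 35 + 51 + 86 + 14 = 262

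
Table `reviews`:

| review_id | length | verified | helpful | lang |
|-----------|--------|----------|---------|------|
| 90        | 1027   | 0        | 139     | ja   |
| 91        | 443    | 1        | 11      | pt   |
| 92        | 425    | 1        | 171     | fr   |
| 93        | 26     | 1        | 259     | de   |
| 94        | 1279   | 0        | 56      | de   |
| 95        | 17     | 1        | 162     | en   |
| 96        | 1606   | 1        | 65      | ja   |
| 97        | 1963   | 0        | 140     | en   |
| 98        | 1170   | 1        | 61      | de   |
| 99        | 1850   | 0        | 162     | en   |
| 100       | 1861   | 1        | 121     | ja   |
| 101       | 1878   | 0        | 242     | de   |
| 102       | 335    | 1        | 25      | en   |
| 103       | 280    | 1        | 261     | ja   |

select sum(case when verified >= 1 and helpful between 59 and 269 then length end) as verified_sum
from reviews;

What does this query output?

5385

review_id=90: ✗
review_id=91: ✗
review_id=92: ✓ → 425
review_id=93: ✓ → 26
review_id=94: ✗
review_id=95: ✓ → 17
review_id=96: ✓ → 1606
review_id=97: ✗
review_id=98: ✓ → 1170
review_id=99: ✗
review_id=100: ✓ → 1861
review_id=101: ✗
review_id=102: ✗
review_id=103: ✓ → 280
verified_sum = 425 + 26 + 17 + 1606 + 1170 + 1861 + 280 = 5385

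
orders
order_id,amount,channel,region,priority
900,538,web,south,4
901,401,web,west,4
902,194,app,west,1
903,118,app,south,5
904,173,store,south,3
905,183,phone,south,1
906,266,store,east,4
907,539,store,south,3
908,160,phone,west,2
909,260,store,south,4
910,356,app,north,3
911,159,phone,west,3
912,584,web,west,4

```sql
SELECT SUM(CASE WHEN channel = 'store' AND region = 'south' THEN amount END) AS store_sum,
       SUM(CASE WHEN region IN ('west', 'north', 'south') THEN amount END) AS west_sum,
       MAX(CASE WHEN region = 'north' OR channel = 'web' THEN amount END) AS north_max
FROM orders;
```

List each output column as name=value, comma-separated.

[store_sum: channel = 'store' AND region = 'south']
order_id=900: ✗
order_id=901: ✗
order_id=902: ✗
order_id=903: ✗
order_id=904: ✓ → 173
order_id=905: ✗
order_id=906: ✗
order_id=907: ✓ → 539
order_id=908: ✗
order_id=909: ✓ → 260
order_id=910: ✗
order_id=911: ✗
order_id=912: ✗
store_sum = 173 + 539 + 260 = 972
—
[west_sum: region IN ('west', 'north', 'south')]
order_id=900: ✓ → 538
order_id=901: ✓ → 401
order_id=902: ✓ → 194
order_id=903: ✓ → 118
order_id=904: ✓ → 173
order_id=905: ✓ → 183
order_id=906: ✗
order_id=907: ✓ → 539
order_id=908: ✓ → 160
order_id=909: ✓ → 260
order_id=910: ✓ → 356
order_id=911: ✓ → 159
order_id=912: ✓ → 584
west_sum = 538 + 401 + 194 + 118 + 173 + 183 + 539 + 160 + 260 + 356 + 159 + 584 = 3665
—
[north_max: region = 'north' OR channel = 'web']
order_id=900: ✓ → 538
order_id=901: ✓ → 401
order_id=902: ✗
order_id=903: ✗
order_id=904: ✗
order_id=905: ✗
order_id=906: ✗
order_id=907: ✗
order_id=908: ✗
order_id=909: ✗
order_id=910: ✓ → 356
order_id=911: ✗
order_id=912: ✓ → 584
north_max = MAX(538, 401, 356, 584) = 584

store_sum=972, west_sum=3665, north_max=584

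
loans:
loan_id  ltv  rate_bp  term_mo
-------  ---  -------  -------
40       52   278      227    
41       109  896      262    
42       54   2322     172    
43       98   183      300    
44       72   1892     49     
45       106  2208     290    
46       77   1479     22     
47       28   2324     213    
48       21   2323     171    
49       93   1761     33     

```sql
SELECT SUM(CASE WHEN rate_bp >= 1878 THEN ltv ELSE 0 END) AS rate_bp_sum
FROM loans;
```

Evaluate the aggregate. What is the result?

loan_id=40: ✗
loan_id=41: ✗
loan_id=42: ✓ → 54
loan_id=43: ✗
loan_id=44: ✓ → 72
loan_id=45: ✓ → 106
loan_id=46: ✗
loan_id=47: ✓ → 28
loan_id=48: ✓ → 21
loan_id=49: ✗
rate_bp_sum = 54 + 72 + 106 + 28 + 21 = 281

281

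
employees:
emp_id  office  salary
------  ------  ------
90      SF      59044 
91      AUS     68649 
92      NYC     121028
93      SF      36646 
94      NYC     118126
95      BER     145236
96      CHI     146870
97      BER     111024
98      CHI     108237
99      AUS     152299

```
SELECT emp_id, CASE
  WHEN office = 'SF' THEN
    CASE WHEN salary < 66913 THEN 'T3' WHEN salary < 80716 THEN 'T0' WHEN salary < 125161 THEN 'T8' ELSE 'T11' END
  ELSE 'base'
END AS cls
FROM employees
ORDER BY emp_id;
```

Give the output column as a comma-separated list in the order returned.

emp_id=90: office='SF' → inner[salary < 66913] → T3
emp_id=91: office='AUS' → outer ELSE → base
emp_id=92: office='NYC' → outer ELSE → base
emp_id=93: office='SF' → inner[salary < 66913] → T3
emp_id=94: office='NYC' → outer ELSE → base
emp_id=95: office='BER' → outer ELSE → base
emp_id=96: office='CHI' → outer ELSE → base
emp_id=97: office='BER' → outer ELSE → base
emp_id=98: office='CHI' → outer ELSE → base
emp_id=99: office='AUS' → outer ELSE → base

T3, base, base, T3, base, base, base, base, base, base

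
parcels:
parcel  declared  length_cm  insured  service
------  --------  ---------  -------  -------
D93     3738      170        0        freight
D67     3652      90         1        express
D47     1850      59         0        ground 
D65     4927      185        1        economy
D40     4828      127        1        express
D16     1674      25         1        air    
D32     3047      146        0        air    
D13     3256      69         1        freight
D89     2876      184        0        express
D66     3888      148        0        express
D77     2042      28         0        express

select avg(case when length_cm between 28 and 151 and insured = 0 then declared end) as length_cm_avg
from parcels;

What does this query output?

parcel=D93: ✗
parcel=D67: ✗
parcel=D47: ✓ → 1850
parcel=D65: ✗
parcel=D40: ✗
parcel=D16: ✗
parcel=D32: ✓ → 3047
parcel=D13: ✗
parcel=D89: ✗
parcel=D66: ✓ → 3888
parcel=D77: ✓ → 2042
length_cm_avg = (1850 + 3047 + 3888 + 2042) / 4 = 2706.75

2706.75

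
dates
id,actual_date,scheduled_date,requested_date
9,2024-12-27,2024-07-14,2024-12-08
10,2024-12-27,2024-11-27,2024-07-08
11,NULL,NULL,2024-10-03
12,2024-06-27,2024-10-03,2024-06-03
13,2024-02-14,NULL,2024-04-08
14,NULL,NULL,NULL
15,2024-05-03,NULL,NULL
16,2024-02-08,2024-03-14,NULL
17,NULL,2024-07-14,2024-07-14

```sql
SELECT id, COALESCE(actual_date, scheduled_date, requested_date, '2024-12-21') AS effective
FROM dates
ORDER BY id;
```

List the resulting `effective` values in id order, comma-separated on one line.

id=9: actual_date=2024-12-27 → 2024-12-27
id=10: actual_date=2024-12-27 → 2024-12-27
id=11: actual_date=NULL, scheduled_date=NULL, requested_date=2024-10-03 → 2024-10-03
id=12: actual_date=2024-06-27 → 2024-06-27
id=13: actual_date=2024-02-14 → 2024-02-14
id=14: actual_date=NULL, scheduled_date=NULL, requested_date=NULL, → literal 2024-12-21 → 2024-12-21
id=15: actual_date=2024-05-03 → 2024-05-03
id=16: actual_date=2024-02-08 → 2024-02-08
id=17: actual_date=NULL, scheduled_date=2024-07-14 → 2024-07-14

2024-12-27, 2024-12-27, 2024-10-03, 2024-06-27, 2024-02-14, 2024-12-21, 2024-05-03, 2024-02-08, 2024-07-14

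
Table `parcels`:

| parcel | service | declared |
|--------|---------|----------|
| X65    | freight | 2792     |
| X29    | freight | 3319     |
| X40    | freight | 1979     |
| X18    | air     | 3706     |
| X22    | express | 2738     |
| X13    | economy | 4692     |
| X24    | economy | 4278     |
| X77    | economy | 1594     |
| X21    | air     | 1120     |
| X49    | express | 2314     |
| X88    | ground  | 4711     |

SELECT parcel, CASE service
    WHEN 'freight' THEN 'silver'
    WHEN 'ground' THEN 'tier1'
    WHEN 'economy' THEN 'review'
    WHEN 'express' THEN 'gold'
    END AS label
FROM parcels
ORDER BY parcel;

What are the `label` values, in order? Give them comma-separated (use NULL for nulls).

parcel=X13: service='economy' → review
parcel=X18: (no match → NULL) → NULL
parcel=X21: (no match → NULL) → NULL
parcel=X22: service='express' → gold
parcel=X24: service='economy' → review
parcel=X29: service='freight' → silver
parcel=X40: service='freight' → silver
parcel=X49: service='express' → gold
parcel=X65: service='freight' → silver
parcel=X77: service='economy' → review
parcel=X88: service='ground' → tier1

review, NULL, NULL, gold, review, silver, silver, gold, silver, review, tier1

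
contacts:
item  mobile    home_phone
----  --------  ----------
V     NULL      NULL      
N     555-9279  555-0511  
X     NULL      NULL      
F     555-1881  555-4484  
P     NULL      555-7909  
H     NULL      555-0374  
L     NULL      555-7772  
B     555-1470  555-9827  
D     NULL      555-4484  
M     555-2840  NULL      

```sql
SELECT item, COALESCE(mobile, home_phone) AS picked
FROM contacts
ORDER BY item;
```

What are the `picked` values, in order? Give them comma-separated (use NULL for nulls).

item=B: mobile=555-1470 → 555-1470
item=D: mobile=NULL, home_phone=555-4484 → 555-4484
item=F: mobile=555-1881 → 555-1881
item=H: mobile=NULL, home_phone=555-0374 → 555-0374
item=L: mobile=NULL, home_phone=555-7772 → 555-7772
item=M: mobile=555-2840 → 555-2840
item=N: mobile=555-9279 → 555-9279
item=P: mobile=NULL, home_phone=555-7909 → 555-7909
item=V: mobile=NULL, home_phone=NULL (all NULL) → NULL
item=X: mobile=NULL, home_phone=NULL (all NULL) → NULL

555-1470, 555-4484, 555-1881, 555-0374, 555-7772, 555-2840, 555-9279, 555-7909, NULL, NULL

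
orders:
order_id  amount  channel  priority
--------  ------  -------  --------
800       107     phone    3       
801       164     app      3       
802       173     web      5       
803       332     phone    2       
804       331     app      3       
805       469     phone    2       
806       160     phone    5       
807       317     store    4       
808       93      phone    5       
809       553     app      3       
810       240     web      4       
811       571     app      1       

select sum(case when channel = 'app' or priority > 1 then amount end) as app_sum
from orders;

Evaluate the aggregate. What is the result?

3510

order_id=800: ✓ → 107
order_id=801: ✓ → 164
order_id=802: ✓ → 173
order_id=803: ✓ → 332
order_id=804: ✓ → 331
order_id=805: ✓ → 469
order_id=806: ✓ → 160
order_id=807: ✓ → 317
order_id=808: ✓ → 93
order_id=809: ✓ → 553
order_id=810: ✓ → 240
order_id=811: ✓ → 571
app_sum = 107 + 164 + 173 + 332 + 331 + 469 + 160 + 317 + 93 + 553 + 240 + 571 = 3510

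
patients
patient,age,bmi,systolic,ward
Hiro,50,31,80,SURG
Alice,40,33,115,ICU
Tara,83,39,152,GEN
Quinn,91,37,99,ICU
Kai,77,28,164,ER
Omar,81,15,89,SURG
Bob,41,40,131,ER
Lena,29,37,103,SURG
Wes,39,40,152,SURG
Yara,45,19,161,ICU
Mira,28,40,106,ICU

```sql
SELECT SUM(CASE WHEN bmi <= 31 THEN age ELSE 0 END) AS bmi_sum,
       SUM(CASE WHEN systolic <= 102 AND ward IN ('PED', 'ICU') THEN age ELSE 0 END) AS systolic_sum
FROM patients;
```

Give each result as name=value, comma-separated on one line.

[bmi_sum: bmi <= 31]
patient=Hiro: ✓ → 50
patient=Alice: ✗
patient=Tara: ✗
patient=Quinn: ✗
patient=Kai: ✓ → 77
patient=Omar: ✓ → 81
patient=Bob: ✗
patient=Lena: ✗
patient=Wes: ✗
patient=Yara: ✓ → 45
patient=Mira: ✗
bmi_sum = 50 + 77 + 81 + 45 = 253
—
[systolic_sum: systolic <= 102 AND ward IN ('PED', 'ICU')]
patient=Hiro: ✗
patient=Alice: ✗
patient=Tara: ✗
patient=Quinn: ✓ → 91
patient=Kai: ✗
patient=Omar: ✗
patient=Bob: ✗
patient=Lena: ✗
patient=Wes: ✗
patient=Yara: ✗
patient=Mira: ✗
systolic_sum = 91

bmi_sum=253, systolic_sum=91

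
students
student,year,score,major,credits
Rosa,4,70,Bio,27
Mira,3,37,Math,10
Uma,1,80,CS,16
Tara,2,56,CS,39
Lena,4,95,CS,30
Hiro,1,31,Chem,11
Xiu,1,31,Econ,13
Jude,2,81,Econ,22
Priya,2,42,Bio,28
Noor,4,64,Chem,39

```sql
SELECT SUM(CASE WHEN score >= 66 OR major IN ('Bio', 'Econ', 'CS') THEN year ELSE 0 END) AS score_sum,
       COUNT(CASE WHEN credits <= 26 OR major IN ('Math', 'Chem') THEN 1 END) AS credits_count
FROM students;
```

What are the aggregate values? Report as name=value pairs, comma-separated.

[score_sum: score >= 66 OR major IN ('Bio', 'Econ', 'CS')]
student=Rosa: ✓ → 4
student=Mira: ✗
student=Uma: ✓ → 1
student=Tara: ✓ → 2
student=Lena: ✓ → 4
student=Hiro: ✗
student=Xiu: ✓ → 1
student=Jude: ✓ → 2
student=Priya: ✓ → 2
student=Noor: ✗
score_sum = 4 + 1 + 2 + 4 + 1 + 2 + 2 = 16
—
[credits_count: credits <= 26 OR major IN ('Math', 'Chem')]
student=Rosa: ✗
student=Mira: ✓ → 1
student=Uma: ✓ → 1
student=Tara: ✗
student=Lena: ✗
student=Hiro: ✓ → 1
student=Xiu: ✓ → 1
student=Jude: ✓ → 1
student=Priya: ✗
student=Noor: ✓ → 1
credits_count = COUNT(1, 1, 1, 1, 1, 1) = 6

score_sum=16, credits_count=6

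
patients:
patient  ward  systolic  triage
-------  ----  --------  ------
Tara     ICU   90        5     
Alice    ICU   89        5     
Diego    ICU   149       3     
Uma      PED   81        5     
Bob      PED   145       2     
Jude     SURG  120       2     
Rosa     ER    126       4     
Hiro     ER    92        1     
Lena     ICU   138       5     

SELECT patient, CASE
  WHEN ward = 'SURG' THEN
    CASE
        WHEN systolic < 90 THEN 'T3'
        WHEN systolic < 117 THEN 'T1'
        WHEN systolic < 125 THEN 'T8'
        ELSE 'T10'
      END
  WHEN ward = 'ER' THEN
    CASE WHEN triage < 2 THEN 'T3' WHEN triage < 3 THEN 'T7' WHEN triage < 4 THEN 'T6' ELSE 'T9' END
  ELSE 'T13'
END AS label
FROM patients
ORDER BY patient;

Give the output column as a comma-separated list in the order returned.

T13, T13, T13, T3, T8, T13, T9, T13, T13

patient=Alice: ward='ICU' → outer ELSE → T13
patient=Bob: ward='PED' → outer ELSE → T13
patient=Diego: ward='ICU' → outer ELSE → T13
patient=Hiro: ward='ER' → inner[triage < 2] → T3
patient=Jude: ward='SURG' → inner[systolic < 125] → T8
patient=Lena: ward='ICU' → outer ELSE → T13
patient=Rosa: ward='ER' → inner[ELSE] → T9
patient=Tara: ward='ICU' → outer ELSE → T13
patient=Uma: ward='PED' → outer ELSE → T13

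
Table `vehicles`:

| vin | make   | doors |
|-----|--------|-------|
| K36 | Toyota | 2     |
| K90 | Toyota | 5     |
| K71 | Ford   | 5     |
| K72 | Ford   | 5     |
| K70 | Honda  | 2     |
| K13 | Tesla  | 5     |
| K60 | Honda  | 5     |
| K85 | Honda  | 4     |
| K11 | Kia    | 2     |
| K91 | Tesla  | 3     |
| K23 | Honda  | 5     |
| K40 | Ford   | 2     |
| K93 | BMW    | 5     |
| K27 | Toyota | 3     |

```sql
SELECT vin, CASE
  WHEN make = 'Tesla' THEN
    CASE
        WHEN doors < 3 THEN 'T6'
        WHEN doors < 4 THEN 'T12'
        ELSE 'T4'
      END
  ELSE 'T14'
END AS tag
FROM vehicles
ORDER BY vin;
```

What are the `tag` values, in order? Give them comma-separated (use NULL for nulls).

vin=K11: make='Kia' → outer ELSE → T14
vin=K13: make='Tesla' → inner[ELSE] → T4
vin=K23: make='Honda' → outer ELSE → T14
vin=K27: make='Toyota' → outer ELSE → T14
vin=K36: make='Toyota' → outer ELSE → T14
vin=K40: make='Ford' → outer ELSE → T14
vin=K60: make='Honda' → outer ELSE → T14
vin=K70: make='Honda' → outer ELSE → T14
vin=K71: make='Ford' → outer ELSE → T14
vin=K72: make='Ford' → outer ELSE → T14
vin=K85: make='Honda' → outer ELSE → T14
vin=K90: make='Toyota' → outer ELSE → T14
vin=K91: make='Tesla' → inner[doors < 4] → T12
vin=K93: make='BMW' → outer ELSE → T14

T14, T4, T14, T14, T14, T14, T14, T14, T14, T14, T14, T14, T12, T14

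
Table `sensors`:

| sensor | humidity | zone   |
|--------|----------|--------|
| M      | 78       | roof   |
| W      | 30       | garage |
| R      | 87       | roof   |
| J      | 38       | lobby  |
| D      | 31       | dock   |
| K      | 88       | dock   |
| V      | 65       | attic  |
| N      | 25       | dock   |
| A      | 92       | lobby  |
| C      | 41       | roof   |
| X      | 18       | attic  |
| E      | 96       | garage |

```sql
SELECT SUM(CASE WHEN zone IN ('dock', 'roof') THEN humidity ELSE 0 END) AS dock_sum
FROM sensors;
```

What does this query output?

sensor=M: ✓ → 78
sensor=W: ✗
sensor=R: ✓ → 87
sensor=J: ✗
sensor=D: ✓ → 31
sensor=K: ✓ → 88
sensor=V: ✗
sensor=N: ✓ → 25
sensor=A: ✗
sensor=C: ✓ → 41
sensor=X: ✗
sensor=E: ✗
dock_sum = 78 + 87 + 31 + 88 + 25 + 41 = 350

350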